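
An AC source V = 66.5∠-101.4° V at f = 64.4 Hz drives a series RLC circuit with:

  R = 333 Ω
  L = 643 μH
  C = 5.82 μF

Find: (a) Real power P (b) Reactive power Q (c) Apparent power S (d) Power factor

Step 1 — Angular frequency: ω = 2π·f = 2π·64.4 = 404.6 rad/s.
Step 2 — Component impedances:
  R: Z = R = 333 Ω
  L: Z = jωL = j·404.6·0.000643 = 0 + j0.2602 Ω
  C: Z = 1/(jωC) = -j/(ω·C) = 0 - j424.6 Ω
Step 3 — Series combination: Z_total = R + L + C = 333 - j424.4 Ω = 539.4∠-51.9° Ω.
Step 4 — Source phasor: V = 66.5∠-101.4° V = -13.14 - j65.19 V.
Step 5 — Current: I = V / Z = 0.08003 - j0.09377 A = 0.1233∠-49.5° A.
Step 6 — Complex power: S = V·I* = 5.061 - j6.45 VA.
Step 7 — Real power: P = Re(S) = 5.061 W.
Step 8 — Reactive power: Q = Im(S) = -6.45 VAR.
Step 9 — Apparent power: |S| = 8.198 VA.
Step 10 — Power factor: PF = P/|S| = 0.6173 (leading).

(a) P = 5.061 W  (b) Q = -6.45 VAR  (c) S = 8.198 VA  (d) PF = 0.6173 (leading)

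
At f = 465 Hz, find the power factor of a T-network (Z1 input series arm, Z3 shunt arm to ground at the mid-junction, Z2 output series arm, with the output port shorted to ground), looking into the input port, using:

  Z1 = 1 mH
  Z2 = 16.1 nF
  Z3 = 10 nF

Step 1 — Angular frequency: ω = 2π·f = 2π·465 = 2922 rad/s.
Step 2 — Component impedances:
  Z1: Z = jωL = j·2922·0.001 = 0 + j2.922 Ω
  Z2: Z = 1/(jωC) = -j/(ω·C) = 0 - j2.126e+04 Ω
  Z3: Z = 1/(jωC) = -j/(ω·C) = 0 - j3.423e+04 Ω
Step 3 — With the output port shorted to ground, the output series arm Z2 runs from the junction to ground; the shunt arm Z3 also runs from the junction to ground. They appear in parallel: Z3 || Z2 = 0 - j1.311e+04 Ω.
Step 4 — Series with input arm Z1: Z_in = Z1 + (Z3 || Z2) = 0 - j1.311e+04 Ω = 1.311e+04∠-90.0° Ω.
Step 5 — Power factor: PF = cos(φ) = Re(Z)/|Z| = 0/1.311e+04 = 0.
Step 6 — Type: Im(Z) = -1.311e+04 ⇒ leading (phase φ = -90.0°).

PF = 0 (leading, φ = -90.0°)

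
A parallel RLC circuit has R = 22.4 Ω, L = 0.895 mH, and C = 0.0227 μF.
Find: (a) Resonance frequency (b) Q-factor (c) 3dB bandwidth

Step 1 — Resonance: ω₀ = 1/√(LC) = 1/√(0.000895·2.27e-08) = 2.219e+05 rad/s.
Step 2 — f₀ = ω₀/(2π) = 3.531e+04 Hz.
Step 3 — Parallel Q: Q = R/(ω₀L) = 22.4/(2.219e+05·0.000895) = 0.1128.
Step 4 — Bandwidth: Δω = ω₀/Q = 1.967e+06 rad/s; BW = Δω/(2π) = 3.13e+05 Hz.

(a) f₀ = 3.531e+04 Hz  (b) Q = 0.1128  (c) BW = 3.13e+05 Hz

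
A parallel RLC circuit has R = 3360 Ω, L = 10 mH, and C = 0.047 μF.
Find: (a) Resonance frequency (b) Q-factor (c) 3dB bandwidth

Step 1 — Resonance: ω₀ = 1/√(LC) = 1/√(0.01·4.7e-08) = 4.613e+04 rad/s.
Step 2 — f₀ = ω₀/(2π) = 7341 Hz.
Step 3 — Parallel Q: Q = R/(ω₀L) = 3360/(4.613e+04·0.01) = 7.284.
Step 4 — Bandwidth: Δω = ω₀/Q = 6332 rad/s; BW = Δω/(2π) = 1008 Hz.

(a) f₀ = 7341 Hz  (b) Q = 7.284  (c) BW = 1008 Hz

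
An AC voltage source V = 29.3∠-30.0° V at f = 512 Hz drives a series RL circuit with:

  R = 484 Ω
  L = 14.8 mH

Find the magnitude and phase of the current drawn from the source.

Step 1 — Angular frequency: ω = 2π·f = 2π·512 = 3217 rad/s.
Step 2 — Component impedances:
  R: Z = R = 484 Ω
  L: Z = jωL = j·3217·0.0148 = 0 + j47.61 Ω
Step 3 — Series combination: Z_total = R + L = 484 + j47.61 Ω = 486.3∠5.6° Ω.
Step 4 — Source phasor: V = 29.3∠-30.0° V = 25.37 - j14.65 V.
Step 5 — Ohm's law: I = V / Z_total = (25.37 - j14.65) / (484 + j47.61) = 0.04898 - j0.03509 A.
Step 6 — Convert to polar: |I| = 0.06025 A, ∠I = -35.6°.

I = 0.06025∠-35.6° A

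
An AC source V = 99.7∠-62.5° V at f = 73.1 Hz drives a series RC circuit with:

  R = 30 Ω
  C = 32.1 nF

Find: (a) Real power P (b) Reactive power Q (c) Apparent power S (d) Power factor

Step 1 — Angular frequency: ω = 2π·f = 2π·73.1 = 459.3 rad/s.
Step 2 — Component impedances:
  R: Z = R = 30 Ω
  C: Z = 1/(jωC) = -j/(ω·C) = 0 - j6.783e+04 Ω
Step 3 — Series combination: Z_total = R + C = 30 - j6.783e+04 Ω = 6.783e+04∠-90.0° Ω.
Step 4 — Source phasor: V = 99.7∠-62.5° V = 46.04 - j88.43 V.
Step 5 — Current: I = V / Z = 0.001304 + j0.0006782 A = 0.00147∠27.5° A.
Step 6 — Complex power: S = V·I* = 6.482e-05 - j0.1466 VA.
Step 7 — Real power: P = Re(S) = 6.482e-05 W.
Step 8 — Reactive power: Q = Im(S) = -0.1466 VAR.
Step 9 — Apparent power: |S| = 0.1466 VA.
Step 10 — Power factor: PF = P/|S| = 0.0004423 (leading).

(a) P = 6.482e-05 W  (b) Q = -0.1466 VAR  (c) S = 0.1466 VA  (d) PF = 0.0004423 (leading)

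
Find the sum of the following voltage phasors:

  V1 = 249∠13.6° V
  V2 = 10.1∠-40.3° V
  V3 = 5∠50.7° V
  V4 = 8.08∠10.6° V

Step 1 — Convert each phasor to rectangular form:
  V1 = 249·(cos(13.6°) + j·sin(13.6°)) = 242 + j58.55 V
  V2 = 10.1·(cos(-40.3°) + j·sin(-40.3°)) = 7.703 - j6.533 V
  V3 = 5·(cos(50.7°) + j·sin(50.7°)) = 3.167 + j3.869 V
  V4 = 8.08·(cos(10.6°) + j·sin(10.6°)) = 7.942 + j1.486 V
Step 2 — Sum components: V_total = 260.8 + j57.37 V.
Step 3 — Convert to polar: |V_total| = 267.1 V, ∠V_total = 12.4°.

V_total = 267.1∠12.4° V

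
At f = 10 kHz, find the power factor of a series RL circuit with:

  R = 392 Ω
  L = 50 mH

Step 1 — Angular frequency: ω = 2π·f = 2π·1e+04 = 6.283e+04 rad/s.
Step 2 — Component impedances:
  R: Z = R = 392 Ω
  L: Z = jωL = j·6.283e+04·0.05 = 0 + j3142 Ω
Step 3 — Series combination: Z_total = R + L = 392 + j3142 Ω = 3166∠82.9° Ω.
Step 4 — Power factor: PF = cos(φ) = Re(Z)/|Z| = 392/3166 = 0.1238.
Step 5 — Type: Im(Z) = 3142 ⇒ lagging (phase φ = 82.9°).

PF = 0.1238 (lagging, φ = 82.9°)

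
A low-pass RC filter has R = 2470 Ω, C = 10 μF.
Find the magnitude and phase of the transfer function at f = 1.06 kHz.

Step 1 — Angular frequency: ω = 2π·1060 = 6660 rad/s.
Step 2 — Transfer function: H(jω) = 1/(1 + jωRC).
Step 3 — Denominator: 1 + jωRC = 1 + j·6660·2470·1e-05 = 1 + j164.5.
Step 4 — H = 3.695e-05 - j0.006079.
Step 5 — Magnitude: |H| = 0.006079 (-44.3 dB); phase: φ = -89.7°.

|H| = 0.006079 (-44.3 dB), φ = -89.7°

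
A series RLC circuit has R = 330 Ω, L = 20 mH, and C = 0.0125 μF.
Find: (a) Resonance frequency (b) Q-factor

Step 1 — Resonance condition Im(Z)=0 gives ω₀ = 1/√(LC).
Step 2 — ω₀ = 1/√(0.02·1.25e-08) = 6.325e+04 rad/s.
Step 3 — f₀ = ω₀/(2π) = 1.007e+04 Hz.
Step 4 — Series Q: Q = ω₀L/R = 6.325e+04·0.02/330 = 3.833.

(a) f₀ = 1.007e+04 Hz  (b) Q = 3.833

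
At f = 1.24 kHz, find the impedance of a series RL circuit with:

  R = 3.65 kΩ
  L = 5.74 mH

Step 1 — Angular frequency: ω = 2π·f = 2π·1240 = 7791 rad/s.
Step 2 — Component impedances:
  R: Z = R = 3650 Ω
  L: Z = jωL = j·7791·0.00574 = 0 + j44.72 Ω
Step 3 — Series combination: Z_total = R + L = 3650 + j44.72 Ω = 3650∠0.7° Ω.

Z = 3650 + j44.72 Ω = 3650∠0.7° Ω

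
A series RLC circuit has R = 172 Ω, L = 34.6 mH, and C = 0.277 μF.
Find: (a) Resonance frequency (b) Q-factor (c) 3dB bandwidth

Step 1 — Resonance: ω₀ = 1/√(LC) = 1/√(0.0346·2.77e-07) = 1.021e+04 rad/s.
Step 2 — f₀ = ω₀/(2π) = 1626 Hz.
Step 3 — Series Q: Q = ω₀L/R = 1.021e+04·0.0346/172 = 2.055.
Step 4 — Bandwidth: Δω = ω₀/Q = 4971 rad/s; BW = Δω/(2π) = 791.2 Hz.

(a) f₀ = 1626 Hz  (b) Q = 2.055  (c) BW = 791.2 Hz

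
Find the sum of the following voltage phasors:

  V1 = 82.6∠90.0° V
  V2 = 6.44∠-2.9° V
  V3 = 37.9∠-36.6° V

Step 1 — Convert each phasor to rectangular form:
  V1 = 82.6·(cos(90.0°) + j·sin(90.0°)) = 0 + j82.6 V
  V2 = 6.44·(cos(-2.9°) + j·sin(-2.9°)) = 6.432 - j0.3258 V
  V3 = 37.9·(cos(-36.6°) + j·sin(-36.6°)) = 30.43 - j22.6 V
Step 2 — Sum components: V_total = 36.86 + j59.68 V.
Step 3 — Convert to polar: |V_total| = 70.14 V, ∠V_total = 58.3°.

V_total = 70.14∠58.3° V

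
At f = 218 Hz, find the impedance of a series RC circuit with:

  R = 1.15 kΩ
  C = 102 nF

Step 1 — Angular frequency: ω = 2π·f = 2π·218 = 1370 rad/s.
Step 2 — Component impedances:
  R: Z = R = 1150 Ω
  C: Z = 1/(jωC) = -j/(ω·C) = 0 - j7158 Ω
Step 3 — Series combination: Z_total = R + C = 1150 - j7158 Ω = 7249∠-80.9° Ω.

Z = 1150 - j7158 Ω = 7249∠-80.9° Ω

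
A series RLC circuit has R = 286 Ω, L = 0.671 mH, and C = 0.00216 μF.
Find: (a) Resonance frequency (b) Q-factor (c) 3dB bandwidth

Step 1 — Resonance: ω₀ = 1/√(LC) = 1/√(0.000671·2.16e-09) = 8.306e+05 rad/s.
Step 2 — f₀ = ω₀/(2π) = 1.322e+05 Hz.
Step 3 — Series Q: Q = ω₀L/R = 8.306e+05·0.000671/286 = 1.949.
Step 4 — Bandwidth: Δω = ω₀/Q = 4.262e+05 rad/s; BW = Δω/(2π) = 6.784e+04 Hz.

(a) f₀ = 1.322e+05 Hz  (b) Q = 1.949  (c) BW = 6.784e+04 Hz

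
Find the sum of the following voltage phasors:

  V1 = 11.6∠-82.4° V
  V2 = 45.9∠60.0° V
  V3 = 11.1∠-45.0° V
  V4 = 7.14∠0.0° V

Step 1 — Convert each phasor to rectangular form:
  V1 = 11.6·(cos(-82.4°) + j·sin(-82.4°)) = 1.534 - j11.5 V
  V2 = 45.9·(cos(60.0°) + j·sin(60.0°)) = 22.95 + j39.75 V
  V3 = 11.1·(cos(-45.0°) + j·sin(-45.0°)) = 7.849 - j7.849 V
  V4 = 7.14·(cos(0.0°) + j·sin(0.0°)) = 7.14 V
Step 2 — Sum components: V_total = 39.47 + j20.4 V.
Step 3 — Convert to polar: |V_total| = 44.43 V, ∠V_total = 27.3°.

V_total = 44.43∠27.3° V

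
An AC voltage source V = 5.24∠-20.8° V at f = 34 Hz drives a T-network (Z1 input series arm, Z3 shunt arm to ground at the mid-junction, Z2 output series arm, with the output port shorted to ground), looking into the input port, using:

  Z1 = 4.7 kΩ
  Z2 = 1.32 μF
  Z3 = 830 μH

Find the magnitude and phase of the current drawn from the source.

Step 1 — Angular frequency: ω = 2π·f = 2π·34 = 213.6 rad/s.
Step 2 — Component impedances:
  Z1: Z = R = 4700 Ω
  Z2: Z = 1/(jωC) = -j/(ω·C) = 0 - j3546 Ω
  Z3: Z = jωL = j·213.6·0.00083 = 0 + j0.1773 Ω
Step 3 — With the output port shorted to ground, the output series arm Z2 runs from the junction to ground; the shunt arm Z3 also runs from the junction to ground. They appear in parallel: Z3 || Z2 = 0 + j0.1773 Ω.
Step 4 — Series with input arm Z1: Z_in = Z1 + (Z3 || Z2) = 4700 + j0.1773 Ω = 4700∠0.0° Ω.
Step 5 — Source phasor: V = 5.24∠-20.8° V = 4.898 - j1.861 V.
Step 6 — Ohm's law: I = V / Z_total = (4.898 - j1.861) / (4700 + j0.1773) = 0.001042 - j0.0003959 A.
Step 7 — Convert to polar: |I| = 0.001115 A, ∠I = -20.8°.

I = 0.001115∠-20.8° A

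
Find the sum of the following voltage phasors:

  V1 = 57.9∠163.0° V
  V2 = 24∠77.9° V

Step 1 — Convert each phasor to rectangular form:
  V1 = 57.9·(cos(163.0°) + j·sin(163.0°)) = -55.37 + j16.93 V
  V2 = 24·(cos(77.9°) + j·sin(77.9°)) = 5.031 + j23.47 V
Step 2 — Sum components: V_total = -50.34 + j40.4 V.
Step 3 — Convert to polar: |V_total| = 64.54 V, ∠V_total = 141.3°.

V_total = 64.54∠141.3° V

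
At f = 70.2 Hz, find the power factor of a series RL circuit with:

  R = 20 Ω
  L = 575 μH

Step 1 — Angular frequency: ω = 2π·f = 2π·70.2 = 441.1 rad/s.
Step 2 — Component impedances:
  R: Z = R = 20 Ω
  L: Z = jωL = j·441.1·0.000575 = 0 + j0.2536 Ω
Step 3 — Series combination: Z_total = R + L = 20 + j0.2536 Ω = 20∠0.7° Ω.
Step 4 — Power factor: PF = cos(φ) = Re(Z)/|Z| = 20/20.002 = 0.9999.
Step 5 — Type: Im(Z) = 0.2536 ⇒ lagging (phase φ = 0.7°).

PF = 0.9999 (lagging, φ = 0.7°)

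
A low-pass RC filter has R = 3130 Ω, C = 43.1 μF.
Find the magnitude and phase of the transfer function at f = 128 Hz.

Step 1 — Angular frequency: ω = 2π·128 = 804.2 rad/s.
Step 2 — Transfer function: H(jω) = 1/(1 + jωRC).
Step 3 — Denominator: 1 + jωRC = 1 + j·804.2·3130·4.31e-05 = 1 + j108.5.
Step 4 — H = 8.495e-05 - j0.009216.
Step 5 — Magnitude: |H| = 0.009217 (-40.7 dB); phase: φ = -89.5°.

|H| = 0.009217 (-40.7 dB), φ = -89.5°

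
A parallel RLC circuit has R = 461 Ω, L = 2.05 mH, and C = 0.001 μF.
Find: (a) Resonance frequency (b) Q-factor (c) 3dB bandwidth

Step 1 — Resonance: ω₀ = 1/√(LC) = 1/√(0.00205·1e-09) = 6.984e+05 rad/s.
Step 2 — f₀ = ω₀/(2π) = 1.112e+05 Hz.
Step 3 — Parallel Q: Q = R/(ω₀L) = 461/(6.984e+05·0.00205) = 0.322.
Step 4 — Bandwidth: Δω = ω₀/Q = 2.169e+06 rad/s; BW = Δω/(2π) = 3.452e+05 Hz.

(a) f₀ = 1.112e+05 Hz  (b) Q = 0.322  (c) BW = 3.452e+05 Hz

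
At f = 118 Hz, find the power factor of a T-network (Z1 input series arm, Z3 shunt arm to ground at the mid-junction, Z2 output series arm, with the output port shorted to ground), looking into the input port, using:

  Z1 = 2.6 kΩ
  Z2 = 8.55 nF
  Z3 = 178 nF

Step 1 — Angular frequency: ω = 2π·f = 2π·118 = 741.4 rad/s.
Step 2 — Component impedances:
  Z1: Z = R = 2600 Ω
  Z2: Z = 1/(jωC) = -j/(ω·C) = 0 - j1.578e+05 Ω
  Z3: Z = 1/(jωC) = -j/(ω·C) = 0 - j7577 Ω
Step 3 — With the output port shorted to ground, the output series arm Z2 runs from the junction to ground; the shunt arm Z3 also runs from the junction to ground. They appear in parallel: Z3 || Z2 = 0 - j7230 Ω.
Step 4 — Series with input arm Z1: Z_in = Z1 + (Z3 || Z2) = 2600 - j7230 Ω = 7683∠-70.2° Ω.
Step 5 — Power factor: PF = cos(φ) = Re(Z)/|Z| = 2600/7683 = 0.3384.
Step 6 — Type: Im(Z) = -7230 ⇒ leading (phase φ = -70.2°).

PF = 0.3384 (leading, φ = -70.2°)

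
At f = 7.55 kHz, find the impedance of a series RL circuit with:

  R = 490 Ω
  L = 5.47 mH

Step 1 — Angular frequency: ω = 2π·f = 2π·7550 = 4.744e+04 rad/s.
Step 2 — Component impedances:
  R: Z = R = 490 Ω
  L: Z = jωL = j·4.744e+04·0.00547 = 0 + j259.5 Ω
Step 3 — Series combination: Z_total = R + L = 490 + j259.5 Ω = 554.5∠27.9° Ω.

Z = 490 + j259.5 Ω = 554.5∠27.9° Ω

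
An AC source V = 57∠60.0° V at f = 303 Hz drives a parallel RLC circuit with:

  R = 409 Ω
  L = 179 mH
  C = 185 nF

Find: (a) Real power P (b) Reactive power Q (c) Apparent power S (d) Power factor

Step 1 — Angular frequency: ω = 2π·f = 2π·303 = 1904 rad/s.
Step 2 — Component impedances:
  R: Z = R = 409 Ω
  L: Z = jωL = j·1904·0.179 = 0 + j340.8 Ω
  C: Z = 1/(jωC) = -j/(ω·C) = 0 - j2839 Ω
Step 3 — Parallel combination: 1/Z_total = 1/R + 1/L + 1/C; Z_total = 193.3 + j204.2 Ω = 281.2∠46.6° Ω.
Step 4 — Source phasor: V = 57∠60.0° V = 28.5 + j49.36 V.
Step 5 — Current: I = V / Z = 0.1971 + j0.0471 A = 0.2027∠13.4° A.
Step 6 — Complex power: S = V·I* = 7.944 + j8.39 VA.
Step 7 — Real power: P = Re(S) = 7.944 W.
Step 8 — Reactive power: Q = Im(S) = 8.39 VAR.
Step 9 — Apparent power: |S| = 11.55 VA.
Step 10 — Power factor: PF = P/|S| = 0.6875 (lagging).

(a) P = 7.944 W  (b) Q = 8.39 VAR  (c) S = 11.55 VA  (d) PF = 0.6875 (lagging)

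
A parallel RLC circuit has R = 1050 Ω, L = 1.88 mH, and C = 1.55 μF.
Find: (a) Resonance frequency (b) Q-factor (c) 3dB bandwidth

Step 1 — Resonance: ω₀ = 1/√(LC) = 1/√(0.00188·1.55e-06) = 1.852e+04 rad/s.
Step 2 — f₀ = ω₀/(2π) = 2948 Hz.
Step 3 — Parallel Q: Q = R/(ω₀L) = 1050/(1.852e+04·0.00188) = 30.15.
Step 4 — Bandwidth: Δω = ω₀/Q = 614.4 rad/s; BW = Δω/(2π) = 97.79 Hz.

(a) f₀ = 2948 Hz  (b) Q = 30.15  (c) BW = 97.79 Hz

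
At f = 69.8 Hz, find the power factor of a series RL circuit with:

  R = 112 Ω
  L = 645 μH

Step 1 — Angular frequency: ω = 2π·f = 2π·69.8 = 438.6 rad/s.
Step 2 — Component impedances:
  R: Z = R = 112 Ω
  L: Z = jωL = j·438.6·0.000645 = 0 + j0.2829 Ω
Step 3 — Series combination: Z_total = R + L = 112 + j0.2829 Ω = 112∠0.1° Ω.
Step 4 — Power factor: PF = cos(φ) = Re(Z)/|Z| = 112/112 = 1.
Step 5 — Type: Im(Z) = 0.2829 ⇒ lagging (phase φ = 0.1°).

PF = 1 (lagging, φ = 0.1°)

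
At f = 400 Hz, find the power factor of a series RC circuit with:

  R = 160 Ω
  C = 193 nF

Step 1 — Angular frequency: ω = 2π·f = 2π·400 = 2513 rad/s.
Step 2 — Component impedances:
  R: Z = R = 160 Ω
  C: Z = 1/(jωC) = -j/(ω·C) = 0 - j2062 Ω
Step 3 — Series combination: Z_total = R + C = 160 - j2062 Ω = 2068∠-85.6° Ω.
Step 4 — Power factor: PF = cos(φ) = Re(Z)/|Z| = 160/2067.8 = 0.07738.
Step 5 — Type: Im(Z) = -2062 ⇒ leading (phase φ = -85.6°).

PF = 0.07738 (leading, φ = -85.6°)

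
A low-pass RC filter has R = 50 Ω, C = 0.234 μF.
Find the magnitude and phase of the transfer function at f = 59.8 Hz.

Step 1 — Angular frequency: ω = 2π·59.8 = 375.7 rad/s.
Step 2 — Transfer function: H(jω) = 1/(1 + jωRC).
Step 3 — Denominator: 1 + jωRC = 1 + j·375.7·50·2.34e-07 = 1 + j0.004396.
Step 4 — H = 1 - j0.004396.
Step 5 — Magnitude: |H| = 1 (-0.0 dB); phase: φ = -0.3°.

|H| = 1 (-0.0 dB), φ = -0.3°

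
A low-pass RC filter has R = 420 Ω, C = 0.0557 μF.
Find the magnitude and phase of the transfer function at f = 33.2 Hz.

Step 1 — Angular frequency: ω = 2π·33.2 = 208.6 rad/s.
Step 2 — Transfer function: H(jω) = 1/(1 + jωRC).
Step 3 — Denominator: 1 + jωRC = 1 + j·208.6·420·5.57e-08 = 1 + j0.00488.
Step 4 — H = 1 - j0.00488.
Step 5 — Magnitude: |H| = 1 (-0.0 dB); phase: φ = -0.3°.

|H| = 1 (-0.0 dB), φ = -0.3°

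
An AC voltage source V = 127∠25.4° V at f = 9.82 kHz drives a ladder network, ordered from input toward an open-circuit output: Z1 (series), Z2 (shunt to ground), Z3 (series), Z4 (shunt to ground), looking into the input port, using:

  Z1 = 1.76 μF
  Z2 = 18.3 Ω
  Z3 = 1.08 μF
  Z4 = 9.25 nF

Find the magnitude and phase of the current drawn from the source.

Step 1 — Angular frequency: ω = 2π·f = 2π·9820 = 6.17e+04 rad/s.
Step 2 — Component impedances:
  Z1: Z = 1/(jωC) = -j/(ω·C) = 0 - j9.209 Ω
  Z2: Z = R = 18.3 Ω
  Z3: Z = 1/(jωC) = -j/(ω·C) = 0 - j15.01 Ω
  Z4: Z = 1/(jωC) = -j/(ω·C) = 0 - j1752 Ω
Step 3 — Ladder network (open output): work backward from the far end, alternating series and parallel combinations. Z_in = 18.3 - j9.398 Ω = 20.57∠-27.2° Ω.
Step 4 — Source phasor: V = 127∠25.4° V = 114.7 + j54.47 V.
Step 5 — Ohm's law: I = V / Z_total = (114.7 + j54.47) / (18.3 - j9.398) = 3.751 + j4.904 A.
Step 6 — Convert to polar: |I| = 6.174 A, ∠I = 52.6°.

I = 6.174∠52.6° A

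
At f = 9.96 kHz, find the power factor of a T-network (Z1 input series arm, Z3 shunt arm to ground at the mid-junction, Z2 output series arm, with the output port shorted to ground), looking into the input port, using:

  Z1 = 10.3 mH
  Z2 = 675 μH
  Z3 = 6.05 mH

Step 1 — Angular frequency: ω = 2π·f = 2π·9960 = 6.258e+04 rad/s.
Step 2 — Component impedances:
  Z1: Z = jωL = j·6.258e+04·0.0103 = 0 + j644.6 Ω
  Z2: Z = jωL = j·6.258e+04·0.000675 = 0 + j42.24 Ω
  Z3: Z = jωL = j·6.258e+04·0.00605 = 0 + j378.6 Ω
Step 3 — With the output port shorted to ground, the output series arm Z2 runs from the junction to ground; the shunt arm Z3 also runs from the junction to ground. They appear in parallel: Z3 || Z2 = 0 + j38 Ω.
Step 4 — Series with input arm Z1: Z_in = Z1 + (Z3 || Z2) = 0 + j682.6 Ω = 682.6∠90.0° Ω.
Step 5 — Power factor: PF = cos(φ) = Re(Z)/|Z| = 0/682.6 = 0.
Step 6 — Type: Im(Z) = 682.6 ⇒ lagging (phase φ = 90.0°).

PF = 0 (lagging, φ = 90.0°)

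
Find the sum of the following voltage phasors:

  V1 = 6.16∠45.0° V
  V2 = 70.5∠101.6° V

Step 1 — Convert each phasor to rectangular form:
  V1 = 6.16·(cos(45.0°) + j·sin(45.0°)) = 4.356 + j4.356 V
  V2 = 70.5·(cos(101.6°) + j·sin(101.6°)) = -14.18 + j69.06 V
Step 2 — Sum components: V_total = -9.82 + j73.42 V.
Step 3 — Convert to polar: |V_total| = 74.07 V, ∠V_total = 97.6°.

V_total = 74.07∠97.6° V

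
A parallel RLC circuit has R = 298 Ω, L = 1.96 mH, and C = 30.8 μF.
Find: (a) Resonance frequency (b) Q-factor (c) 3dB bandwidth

Step 1 — Resonance: ω₀ = 1/√(LC) = 1/√(0.00196·3.08e-05) = 4070 rad/s.
Step 2 — f₀ = ω₀/(2π) = 647.8 Hz.
Step 3 — Parallel Q: Q = R/(ω₀L) = 298/(4070·0.00196) = 37.36.
Step 4 — Bandwidth: Δω = ω₀/Q = 109 rad/s; BW = Δω/(2π) = 17.34 Hz.

(a) f₀ = 647.8 Hz  (b) Q = 37.36  (c) BW = 17.34 Hz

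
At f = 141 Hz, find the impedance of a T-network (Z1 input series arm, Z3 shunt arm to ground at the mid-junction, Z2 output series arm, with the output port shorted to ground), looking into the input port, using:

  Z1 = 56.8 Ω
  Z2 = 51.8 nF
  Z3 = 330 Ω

Step 1 — Angular frequency: ω = 2π·f = 2π·141 = 885.9 rad/s.
Step 2 — Component impedances:
  Z1: Z = R = 56.8 Ω
  Z2: Z = 1/(jωC) = -j/(ω·C) = 0 - j2.179e+04 Ω
  Z3: Z = R = 330 Ω
Step 3 — With the output port shorted to ground, the output series arm Z2 runs from the junction to ground; the shunt arm Z3 also runs from the junction to ground. They appear in parallel: Z3 || Z2 = 329.9 - j4.996 Ω.
Step 4 — Series with input arm Z1: Z_in = Z1 + (Z3 || Z2) = 386.7 - j4.996 Ω = 386.8∠-0.7° Ω.

Z = 386.7 - j4.996 Ω = 386.8∠-0.7° Ω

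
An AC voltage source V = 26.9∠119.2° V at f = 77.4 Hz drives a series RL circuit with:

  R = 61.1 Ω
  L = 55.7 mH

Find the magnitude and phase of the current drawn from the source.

Step 1 — Angular frequency: ω = 2π·f = 2π·77.4 = 486.3 rad/s.
Step 2 — Component impedances:
  R: Z = R = 61.1 Ω
  L: Z = jωL = j·486.3·0.0557 = 0 + j27.09 Ω
Step 3 — Series combination: Z_total = R + L = 61.1 + j27.09 Ω = 66.84∠23.9° Ω.
Step 4 — Source phasor: V = 26.9∠119.2° V = -13.12 + j23.48 V.
Step 5 — Ohm's law: I = V / Z_total = (-13.12 + j23.48) / (61.1 + j27.09) = -0.03711 + j0.4008 A.
Step 6 — Convert to polar: |I| = 0.4025 A, ∠I = 95.3°.

I = 0.4025∠95.3° A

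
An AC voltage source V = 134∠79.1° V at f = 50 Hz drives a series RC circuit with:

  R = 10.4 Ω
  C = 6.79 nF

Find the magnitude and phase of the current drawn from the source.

Step 1 — Angular frequency: ω = 2π·f = 2π·50 = 314.2 rad/s.
Step 2 — Component impedances:
  R: Z = R = 10.4 Ω
  C: Z = 1/(jωC) = -j/(ω·C) = 0 - j4.688e+05 Ω
Step 3 — Series combination: Z_total = R + C = 10.4 - j4.688e+05 Ω = 4.688e+05∠-90.0° Ω.
Step 4 — Source phasor: V = 134∠79.1° V = 25.34 + j131.6 V.
Step 5 — Ohm's law: I = V / Z_total = (25.34 + j131.6) / (10.4 - j4.688e+05) = -0.0002807 + j5.406e-05 A.
Step 6 — Convert to polar: |I| = 0.0002858 A, ∠I = 169.1°.

I = 0.0002858∠169.1° A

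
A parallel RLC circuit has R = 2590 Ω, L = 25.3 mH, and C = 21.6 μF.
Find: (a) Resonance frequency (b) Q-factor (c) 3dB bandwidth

Step 1 — Resonance: ω₀ = 1/√(LC) = 1/√(0.0253·2.16e-05) = 1353 rad/s.
Step 2 — f₀ = ω₀/(2π) = 215.3 Hz.
Step 3 — Parallel Q: Q = R/(ω₀L) = 2590/(1353·0.0253) = 75.68.
Step 4 — Bandwidth: Δω = ω₀/Q = 17.88 rad/s; BW = Δω/(2π) = 2.845 Hz.

(a) f₀ = 215.3 Hz  (b) Q = 75.68  (c) BW = 2.845 Hz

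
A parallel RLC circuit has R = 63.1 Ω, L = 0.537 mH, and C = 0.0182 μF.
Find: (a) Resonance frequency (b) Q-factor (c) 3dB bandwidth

Step 1 — Resonance: ω₀ = 1/√(LC) = 1/√(0.000537·1.82e-08) = 3.199e+05 rad/s.
Step 2 — f₀ = ω₀/(2π) = 5.091e+04 Hz.
Step 3 — Parallel Q: Q = R/(ω₀L) = 63.1/(3.199e+05·0.000537) = 0.3673.
Step 4 — Bandwidth: Δω = ω₀/Q = 8.708e+05 rad/s; BW = Δω/(2π) = 1.386e+05 Hz.

(a) f₀ = 5.091e+04 Hz  (b) Q = 0.3673  (c) BW = 1.386e+05 Hz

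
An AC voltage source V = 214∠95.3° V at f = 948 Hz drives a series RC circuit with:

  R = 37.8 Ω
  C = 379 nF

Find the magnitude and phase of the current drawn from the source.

Step 1 — Angular frequency: ω = 2π·f = 2π·948 = 5956 rad/s.
Step 2 — Component impedances:
  R: Z = R = 37.8 Ω
  C: Z = 1/(jωC) = -j/(ω·C) = 0 - j443 Ω
Step 3 — Series combination: Z_total = R + C = 37.8 - j443 Ω = 444.6∠-85.1° Ω.
Step 4 — Source phasor: V = 214∠95.3° V = -19.77 + j213.1 V.
Step 5 — Ohm's law: I = V / Z_total = (-19.77 + j213.1) / (37.8 - j443) = -0.4813 - j0.00355 A.
Step 6 — Convert to polar: |I| = 0.4814 A, ∠I = -179.6°.

I = 0.4814∠-179.6° A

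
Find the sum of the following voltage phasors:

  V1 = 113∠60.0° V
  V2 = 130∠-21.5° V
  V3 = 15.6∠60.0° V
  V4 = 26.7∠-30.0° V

Step 1 — Convert each phasor to rectangular form:
  V1 = 113·(cos(60.0°) + j·sin(60.0°)) = 56.5 + j97.86 V
  V2 = 130·(cos(-21.5°) + j·sin(-21.5°)) = 121 - j47.65 V
  V3 = 15.6·(cos(60.0°) + j·sin(60.0°)) = 7.8 + j13.51 V
  V4 = 26.7·(cos(-30.0°) + j·sin(-30.0°)) = 23.12 - j13.35 V
Step 2 — Sum components: V_total = 208.4 + j50.38 V.
Step 3 — Convert to polar: |V_total| = 214.4 V, ∠V_total = 13.6°.

V_total = 214.4∠13.6° V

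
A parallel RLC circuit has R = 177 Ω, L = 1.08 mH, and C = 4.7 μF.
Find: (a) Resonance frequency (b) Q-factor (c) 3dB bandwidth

Step 1 — Resonance: ω₀ = 1/√(LC) = 1/√(0.00108·4.7e-06) = 1.404e+04 rad/s.
Step 2 — f₀ = ω₀/(2π) = 2234 Hz.
Step 3 — Parallel Q: Q = R/(ω₀L) = 177/(1.404e+04·0.00108) = 11.68.
Step 4 — Bandwidth: Δω = ω₀/Q = 1202 rad/s; BW = Δω/(2π) = 191.3 Hz.

(a) f₀ = 2234 Hz  (b) Q = 11.68  (c) BW = 191.3 Hz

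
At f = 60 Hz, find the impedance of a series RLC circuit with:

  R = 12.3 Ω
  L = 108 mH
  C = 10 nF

Step 1 — Angular frequency: ω = 2π·f = 2π·60 = 377 rad/s.
Step 2 — Component impedances:
  R: Z = R = 12.3 Ω
  L: Z = jωL = j·377·0.108 = 0 + j40.72 Ω
  C: Z = 1/(jωC) = -j/(ω·C) = 0 - j2.653e+05 Ω
Step 3 — Series combination: Z_total = R + L + C = 12.3 - j2.652e+05 Ω = 2.652e+05∠-90.0° Ω.

Z = 12.3 - j2.652e+05 Ω = 2.652e+05∠-90.0° Ω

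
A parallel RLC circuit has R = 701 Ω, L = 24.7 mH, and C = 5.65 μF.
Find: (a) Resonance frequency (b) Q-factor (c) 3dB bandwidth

Step 1 — Resonance: ω₀ = 1/√(LC) = 1/√(0.0247·5.65e-06) = 2677 rad/s.
Step 2 — f₀ = ω₀/(2π) = 426 Hz.
Step 3 — Parallel Q: Q = R/(ω₀L) = 701/(2677·0.0247) = 10.6.
Step 4 — Bandwidth: Δω = ω₀/Q = 252.5 rad/s; BW = Δω/(2π) = 40.18 Hz.

(a) f₀ = 426 Hz  (b) Q = 10.6  (c) BW = 40.18 Hz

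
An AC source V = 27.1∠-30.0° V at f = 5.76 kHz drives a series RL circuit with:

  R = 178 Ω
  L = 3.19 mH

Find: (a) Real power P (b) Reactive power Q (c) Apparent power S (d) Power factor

Step 1 — Angular frequency: ω = 2π·f = 2π·5760 = 3.619e+04 rad/s.
Step 2 — Component impedances:
  R: Z = R = 178 Ω
  L: Z = jωL = j·3.619e+04·0.00319 = 0 + j115.4 Ω
Step 3 — Series combination: Z_total = R + L = 178 + j115.4 Ω = 212.2∠33.0° Ω.
Step 4 — Source phasor: V = 27.1∠-30.0° V = 23.47 - j13.55 V.
Step 5 — Current: I = V / Z = 0.05805 - j0.1138 A = 0.1277∠-63.0° A.
Step 6 — Complex power: S = V·I* = 2.904 + j1.884 VA.
Step 7 — Real power: P = Re(S) = 2.904 W.
Step 8 — Reactive power: Q = Im(S) = 1.884 VAR.
Step 9 — Apparent power: |S| = 3.462 VA.
Step 10 — Power factor: PF = P/|S| = 0.839 (lagging).

(a) P = 2.904 W  (b) Q = 1.884 VAR  (c) S = 3.462 VA  (d) PF = 0.839 (lagging)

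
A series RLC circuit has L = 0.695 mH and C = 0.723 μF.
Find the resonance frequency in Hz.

Step 1 — Resonance condition Im(Z)=0 gives ω₀ = 1/√(LC).
Step 2 — ω₀ = 1/√(0.000695·7.23e-07) = 4.461e+04 rad/s.
Step 3 — f₀ = ω₀/(2π) = 7100 Hz.

f₀ = 7100 Hz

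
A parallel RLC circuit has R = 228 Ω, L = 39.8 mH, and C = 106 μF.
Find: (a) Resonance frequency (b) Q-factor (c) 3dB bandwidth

Step 1 — Resonance: ω₀ = 1/√(LC) = 1/√(0.0398·0.000106) = 486.9 rad/s.
Step 2 — f₀ = ω₀/(2π) = 77.49 Hz.
Step 3 — Parallel Q: Q = R/(ω₀L) = 228/(486.9·0.0398) = 11.77.
Step 4 — Bandwidth: Δω = ω₀/Q = 41.38 rad/s; BW = Δω/(2π) = 6.585 Hz.

(a) f₀ = 77.49 Hz  (b) Q = 11.77  (c) BW = 6.585 Hz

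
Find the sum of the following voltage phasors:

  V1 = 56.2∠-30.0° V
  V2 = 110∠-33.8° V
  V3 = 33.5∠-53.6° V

Step 1 — Convert each phasor to rectangular form:
  V1 = 56.2·(cos(-30.0°) + j·sin(-30.0°)) = 48.67 - j28.1 V
  V2 = 110·(cos(-33.8°) + j·sin(-33.8°)) = 91.41 - j61.19 V
  V3 = 33.5·(cos(-53.6°) + j·sin(-53.6°)) = 19.88 - j26.96 V
Step 2 — Sum components: V_total = 160 - j116.3 V.
Step 3 — Convert to polar: |V_total| = 197.7 V, ∠V_total = -36.0°.

V_total = 197.7∠-36.0° V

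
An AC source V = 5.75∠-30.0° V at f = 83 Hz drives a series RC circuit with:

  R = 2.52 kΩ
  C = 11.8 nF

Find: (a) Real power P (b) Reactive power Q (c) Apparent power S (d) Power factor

Step 1 — Angular frequency: ω = 2π·f = 2π·83 = 521.5 rad/s.
Step 2 — Component impedances:
  R: Z = R = 2520 Ω
  C: Z = 1/(jωC) = -j/(ω·C) = 0 - j1.625e+05 Ω
Step 3 — Series combination: Z_total = R + C = 2520 - j1.625e+05 Ω = 1.625e+05∠-89.1° Ω.
Step 4 — Source phasor: V = 5.75∠-30.0° V = 4.98 - j2.875 V.
Step 5 — Current: I = V / Z = 1.816e-05 + j3.036e-05 A = 3.538e-05∠59.1° A.
Step 6 — Complex power: S = V·I* = 3.154e-06 - j0.0002034 VA.
Step 7 — Real power: P = Re(S) = 3.154e-06 W.
Step 8 — Reactive power: Q = Im(S) = -0.0002034 VAR.
Step 9 — Apparent power: |S| = 0.0002034 VA.
Step 10 — Power factor: PF = P/|S| = 0.01551 (leading).

(a) P = 3.154e-06 W  (b) Q = -0.0002034 VAR  (c) S = 0.0002034 VA  (d) PF = 0.01551 (leading)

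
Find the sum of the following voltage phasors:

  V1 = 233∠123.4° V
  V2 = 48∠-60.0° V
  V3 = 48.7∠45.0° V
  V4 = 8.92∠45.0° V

Step 1 — Convert each phasor to rectangular form:
  V1 = 233·(cos(123.4°) + j·sin(123.4°)) = -128.3 + j194.5 V
  V2 = 48·(cos(-60.0°) + j·sin(-60.0°)) = 24 - j41.57 V
  V3 = 48.7·(cos(45.0°) + j·sin(45.0°)) = 34.44 + j34.44 V
  V4 = 8.92·(cos(45.0°) + j·sin(45.0°)) = 6.307 + j6.307 V
Step 2 — Sum components: V_total = -63.52 + j193.7 V.
Step 3 — Convert to polar: |V_total| = 203.8 V, ∠V_total = 108.2°.

V_total = 203.8∠108.2° V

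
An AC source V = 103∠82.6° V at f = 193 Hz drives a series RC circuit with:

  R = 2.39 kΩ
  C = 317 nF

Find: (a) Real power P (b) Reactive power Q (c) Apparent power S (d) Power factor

Step 1 — Angular frequency: ω = 2π·f = 2π·193 = 1213 rad/s.
Step 2 — Component impedances:
  R: Z = R = 2390 Ω
  C: Z = 1/(jωC) = -j/(ω·C) = 0 - j2601 Ω
Step 3 — Series combination: Z_total = R + C = 2390 - j2601 Ω = 3533∠-47.4° Ω.
Step 4 — Source phasor: V = 103∠82.6° V = 13.27 + j102.1 V.
Step 5 — Current: I = V / Z = -0.01875 + j0.02233 A = 0.02916∠130.0° A.
Step 6 — Complex power: S = V·I* = 2.032 - j2.212 VA.
Step 7 — Real power: P = Re(S) = 2.032 W.
Step 8 — Reactive power: Q = Im(S) = -2.212 VAR.
Step 9 — Apparent power: |S| = 3.003 VA.
Step 10 — Power factor: PF = P/|S| = 0.6766 (leading).

(a) P = 2.032 W  (b) Q = -2.212 VAR  (c) S = 3.003 VA  (d) PF = 0.6766 (leading)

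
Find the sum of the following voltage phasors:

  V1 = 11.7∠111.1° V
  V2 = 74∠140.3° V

Step 1 — Convert each phasor to rectangular form:
  V1 = 11.7·(cos(111.1°) + j·sin(111.1°)) = -4.212 + j10.92 V
  V2 = 74·(cos(140.3°) + j·sin(140.3°)) = -56.94 + j47.27 V
Step 2 — Sum components: V_total = -61.15 + j58.18 V.
Step 3 — Convert to polar: |V_total| = 84.41 V, ∠V_total = 136.4°.

V_total = 84.41∠136.4° V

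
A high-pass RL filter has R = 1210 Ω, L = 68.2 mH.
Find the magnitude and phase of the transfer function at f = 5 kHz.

Step 1 — Angular frequency: ω = 2π·5000 = 3.142e+04 rad/s.
Step 2 — Transfer function: H(jω) = jωL/(R + jωL).
Step 3 — Numerator jωL = j·2143; denominator R + jωL = 1210 + j2143.
Step 4 — H = 0.7582 + j0.4282.
Step 5 — Magnitude: |H| = 0.8707 (-1.2 dB); phase: φ = 29.5°.

|H| = 0.8707 (-1.2 dB), φ = 29.5°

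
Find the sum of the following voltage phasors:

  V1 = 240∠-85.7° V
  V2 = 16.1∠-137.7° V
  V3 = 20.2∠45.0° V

Step 1 — Convert each phasor to rectangular form:
  V1 = 240·(cos(-85.7°) + j·sin(-85.7°)) = 17.99 - j239.3 V
  V2 = 16.1·(cos(-137.7°) + j·sin(-137.7°)) = -11.91 - j10.84 V
  V3 = 20.2·(cos(45.0°) + j·sin(45.0°)) = 14.28 + j14.28 V
Step 2 — Sum components: V_total = 20.37 - j235.9 V.
Step 3 — Convert to polar: |V_total| = 236.8 V, ∠V_total = -85.1°.

V_total = 236.8∠-85.1° V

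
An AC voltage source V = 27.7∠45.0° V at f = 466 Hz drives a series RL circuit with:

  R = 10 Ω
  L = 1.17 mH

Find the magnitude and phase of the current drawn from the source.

Step 1 — Angular frequency: ω = 2π·f = 2π·466 = 2928 rad/s.
Step 2 — Component impedances:
  R: Z = R = 10 Ω
  L: Z = jωL = j·2928·0.00117 = 0 + j3.426 Ω
Step 3 — Series combination: Z_total = R + L = 10 + j3.426 Ω = 10.57∠18.9° Ω.
Step 4 — Source phasor: V = 27.7∠45.0° V = 19.59 + j19.59 V.
Step 5 — Ohm's law: I = V / Z_total = (19.59 + j19.59) / (10 + j3.426) = 2.353 + j1.152 A.
Step 6 — Convert to polar: |I| = 2.62 A, ∠I = 26.1°.

I = 2.62∠26.1° A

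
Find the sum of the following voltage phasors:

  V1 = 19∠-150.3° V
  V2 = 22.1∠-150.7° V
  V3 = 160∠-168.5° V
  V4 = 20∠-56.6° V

Step 1 — Convert each phasor to rectangular form:
  V1 = 19·(cos(-150.3°) + j·sin(-150.3°)) = -16.5 - j9.414 V
  V2 = 22.1·(cos(-150.7°) + j·sin(-150.7°)) = -19.27 - j10.82 V
  V3 = 160·(cos(-168.5°) + j·sin(-168.5°)) = -156.8 - j31.9 V
  V4 = 20·(cos(-56.6°) + j·sin(-56.6°)) = 11.01 - j16.7 V
Step 2 — Sum components: V_total = -181.6 - j68.82 V.
Step 3 — Convert to polar: |V_total| = 194.2 V, ∠V_total = -159.2°.

V_total = 194.2∠-159.2° V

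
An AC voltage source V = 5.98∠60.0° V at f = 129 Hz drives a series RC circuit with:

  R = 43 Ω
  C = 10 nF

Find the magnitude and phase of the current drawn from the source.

Step 1 — Angular frequency: ω = 2π·f = 2π·129 = 810.5 rad/s.
Step 2 — Component impedances:
  R: Z = R = 43 Ω
  C: Z = 1/(jωC) = -j/(ω·C) = 0 - j1.234e+05 Ω
Step 3 — Series combination: Z_total = R + C = 43 - j1.234e+05 Ω = 1.234e+05∠-90.0° Ω.
Step 4 — Source phasor: V = 5.98∠60.0° V = 2.99 + j5.179 V.
Step 5 — Ohm's law: I = V / Z_total = (2.99 + j5.179) / (43 - j1.234e+05) = -4.197e-05 + j2.425e-05 A.
Step 6 — Convert to polar: |I| = 4.847e-05 A, ∠I = 150.0°.

I = 4.847e-05∠150.0° A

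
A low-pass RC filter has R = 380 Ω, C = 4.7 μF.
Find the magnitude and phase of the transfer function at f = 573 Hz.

Step 1 — Angular frequency: ω = 2π·573 = 3600 rad/s.
Step 2 — Transfer function: H(jω) = 1/(1 + jωRC).
Step 3 — Denominator: 1 + jωRC = 1 + j·3600·380·4.7e-06 = 1 + j6.43.
Step 4 — H = 0.02362 - j0.1518.
Step 5 — Magnitude: |H| = 0.1537 (-16.3 dB); phase: φ = -81.2°.

|H| = 0.1537 (-16.3 dB), φ = -81.2°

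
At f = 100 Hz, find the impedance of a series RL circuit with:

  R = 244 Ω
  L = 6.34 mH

Step 1 — Angular frequency: ω = 2π·f = 2π·100 = 628.3 rad/s.
Step 2 — Component impedances:
  R: Z = R = 244 Ω
  L: Z = jωL = j·628.3·0.00634 = 0 + j3.984 Ω
Step 3 — Series combination: Z_total = R + L = 244 + j3.984 Ω = 244∠0.9° Ω.

Z = 244 + j3.984 Ω = 244∠0.9° Ω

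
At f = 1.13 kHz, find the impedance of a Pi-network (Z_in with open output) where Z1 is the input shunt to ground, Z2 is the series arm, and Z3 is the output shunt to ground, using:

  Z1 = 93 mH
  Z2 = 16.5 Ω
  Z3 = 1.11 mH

Step 1 — Angular frequency: ω = 2π·f = 2π·1130 = 7100 rad/s.
Step 2 — Component impedances:
  Z1: Z = jωL = j·7100·0.093 = 0 + j660.3 Ω
  Z2: Z = R = 16.5 Ω
  Z3: Z = jωL = j·7100·0.00111 = 0 + j7.881 Ω
Step 3 — With open output, the series arm Z2 and the output shunt Z3 appear in series to ground: Z2 + Z3 = 16.5 + j7.881 Ω.
Step 4 — Parallel with input shunt Z1: Z_in = Z1 || (Z2 + Z3) = 16.1 + j8.186 Ω = 18.06∠26.9° Ω.

Z = 16.1 + j8.186 Ω = 18.06∠26.9° Ω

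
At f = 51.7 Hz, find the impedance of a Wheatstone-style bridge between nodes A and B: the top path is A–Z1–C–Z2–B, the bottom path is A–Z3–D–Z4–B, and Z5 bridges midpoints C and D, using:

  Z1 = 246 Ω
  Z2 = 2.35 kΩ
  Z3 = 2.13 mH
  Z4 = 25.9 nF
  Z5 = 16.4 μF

Step 1 — Angular frequency: ω = 2π·f = 2π·51.7 = 324.8 rad/s.
Step 2 — Component impedances:
  Z1: Z = R = 246 Ω
  Z2: Z = R = 2350 Ω
  Z3: Z = jωL = j·324.8·0.00213 = 0 + j0.6919 Ω
  Z4: Z = 1/(jωC) = -j/(ω·C) = 0 - j1.189e+05 Ω
  Z5: Z = 1/(jωC) = -j/(ω·C) = 0 - j187.7 Ω
Step 3 — Bridge requires nodal analysis (the Z5 bridge couples midpoints C and D, so the two paths cannot be reduced to a simple series/parallel combination). Setting node B to ground and injecting 1 A at node A, the 3-node admittance system at A, C, D solves to V_A = Z_AB = 2434 - j168.3 Ω = 2440∠-4.0° Ω.

Z = 2434 - j168.3 Ω = 2440∠-4.0° Ω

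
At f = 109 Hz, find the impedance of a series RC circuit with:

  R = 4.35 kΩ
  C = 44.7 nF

Step 1 — Angular frequency: ω = 2π·f = 2π·109 = 684.9 rad/s.
Step 2 — Component impedances:
  R: Z = R = 4350 Ω
  C: Z = 1/(jωC) = -j/(ω·C) = 0 - j3.267e+04 Ω
Step 3 — Series combination: Z_total = R + C = 4350 - j3.267e+04 Ω = 3.295e+04∠-82.4° Ω.

Z = 4350 - j3.267e+04 Ω = 3.295e+04∠-82.4° Ω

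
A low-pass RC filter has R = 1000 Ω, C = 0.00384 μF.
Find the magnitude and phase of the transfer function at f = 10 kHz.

Step 1 — Angular frequency: ω = 2π·1e+04 = 6.283e+04 rad/s.
Step 2 — Transfer function: H(jω) = 1/(1 + jωRC).
Step 3 — Denominator: 1 + jωRC = 1 + j·6.283e+04·1000·3.84e-09 = 1 + j0.2413.
Step 4 — H = 0.945 - j0.228.
Step 5 — Magnitude: |H| = 0.9721 (-0.2 dB); phase: φ = -13.6°.

|H| = 0.9721 (-0.2 dB), φ = -13.6°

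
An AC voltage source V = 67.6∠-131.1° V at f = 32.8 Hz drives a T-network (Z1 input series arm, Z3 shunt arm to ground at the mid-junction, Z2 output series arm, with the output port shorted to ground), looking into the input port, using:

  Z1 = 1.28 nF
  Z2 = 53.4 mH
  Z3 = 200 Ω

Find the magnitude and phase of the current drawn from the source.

Step 1 — Angular frequency: ω = 2π·f = 2π·32.8 = 206.1 rad/s.
Step 2 — Component impedances:
  Z1: Z = 1/(jωC) = -j/(ω·C) = 0 - j3.791e+06 Ω
  Z2: Z = jωL = j·206.1·0.0534 = 0 + j11.01 Ω
  Z3: Z = R = 200 Ω
Step 3 — With the output port shorted to ground, the output series arm Z2 runs from the junction to ground; the shunt arm Z3 also runs from the junction to ground. They appear in parallel: Z3 || Z2 = 0.6037 + j10.97 Ω.
Step 4 — Series with input arm Z1: Z_in = Z1 + (Z3 || Z2) = 0.6037 - j3.791e+06 Ω = 3.791e+06∠-90.0° Ω.
Step 5 — Source phasor: V = 67.6∠-131.1° V = -44.44 - j50.94 V.
Step 6 — Ohm's law: I = V / Z_total = (-44.44 - j50.94) / (0.6037 - j3.791e+06) = 1.344e-05 - j1.172e-05 A.
Step 7 — Convert to polar: |I| = 1.783e-05 A, ∠I = -41.1°.

I = 1.783e-05∠-41.1° A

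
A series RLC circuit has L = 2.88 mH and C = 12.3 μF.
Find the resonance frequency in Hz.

Step 1 — Resonance condition Im(Z)=0 gives ω₀ = 1/√(LC).
Step 2 — ω₀ = 1/√(0.00288·1.23e-05) = 5313 rad/s.
Step 3 — f₀ = ω₀/(2π) = 845.6 Hz.

f₀ = 845.6 Hz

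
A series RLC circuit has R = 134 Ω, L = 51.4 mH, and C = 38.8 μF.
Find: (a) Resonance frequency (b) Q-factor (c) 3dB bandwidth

Step 1 — Resonance condition Im(Z)=0 gives ω₀ = 1/√(LC).
Step 2 — ω₀ = 1/√(0.0514·3.88e-05) = 708.1 rad/s.
Step 3 — f₀ = ω₀/(2π) = 112.7 Hz.
Step 4 — Series Q: Q = ω₀L/R = 708.1·0.0514/134 = 0.2716.
Step 5 — 3dB bandwidth: Δω = ω₀/Q = 2607 rad/s; BW = Δω/(2π) = 414.9 Hz.

(a) f₀ = 112.7 Hz  (b) Q = 0.2716  (c) BW = 414.9 Hz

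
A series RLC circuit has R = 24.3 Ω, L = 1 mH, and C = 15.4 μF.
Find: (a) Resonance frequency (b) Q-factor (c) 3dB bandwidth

Step 1 — Resonance: ω₀ = 1/√(LC) = 1/√(0.001·1.54e-05) = 8058 rad/s.
Step 2 — f₀ = ω₀/(2π) = 1283 Hz.
Step 3 — Series Q: Q = ω₀L/R = 8058·0.001/24.3 = 0.3316.
Step 4 — Bandwidth: Δω = ω₀/Q = 2.43e+04 rad/s; BW = Δω/(2π) = 3867 Hz.

(a) f₀ = 1283 Hz  (b) Q = 0.3316  (c) BW = 3867 Hz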